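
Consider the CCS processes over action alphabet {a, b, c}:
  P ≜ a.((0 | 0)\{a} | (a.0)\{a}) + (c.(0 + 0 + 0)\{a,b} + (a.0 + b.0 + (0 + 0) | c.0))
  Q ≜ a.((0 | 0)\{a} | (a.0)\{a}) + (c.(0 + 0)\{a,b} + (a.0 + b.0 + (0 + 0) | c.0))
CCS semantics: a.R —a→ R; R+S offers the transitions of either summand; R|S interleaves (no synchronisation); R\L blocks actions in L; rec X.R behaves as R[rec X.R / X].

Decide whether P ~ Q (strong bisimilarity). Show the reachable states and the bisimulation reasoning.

YES

Reachable graph of P (5 states):
  m0 = a.((0 | 0)\{a} | (a.0)\{a}) + (c.(0 + 0 + 0)\{a,b} + (a.0 + b.0 + (0 + 0) | c.0)) → ··a··> m1, ··a··> m2, ··b··> m2, ··c··> m3, ··c··> m4
  m1 = (0 | 0)\{a} | (a.0)\{a} → deadlocked
  m2 = 0 → deadlocked
  m3 = (0 + 0 + 0)\{a,b} → deadlocked
  m4 = (0 + 0) | 0 → deadlocked
Reachable graph of Q (5 states):
  n0 = a.((0 | 0)\{a} | (a.0)\{a}) + (c.(0 + 0)\{a,b} + (a.0 + b.0 + (0 + 0) | c.0)) → ··a··> n1, ··a··> n2, ··b··> n2, ··c··> n3, ··c··> n4
  n1 = (0 | 0)\{a} | (a.0)\{a} → deadlocked
  n2 = 0 → deadlocked
  n3 = (0 + 0) | 0 → deadlocked
  n4 = (0 + 0)\{a,b} → deadlocked
Partition-refinement fixed point:
  B0 = {m0, n0}
  B1 = {m1, m2, m3, m4, n1, n2, n3, n4}
m0 ∈ B0, n0 ∈ B0 → same block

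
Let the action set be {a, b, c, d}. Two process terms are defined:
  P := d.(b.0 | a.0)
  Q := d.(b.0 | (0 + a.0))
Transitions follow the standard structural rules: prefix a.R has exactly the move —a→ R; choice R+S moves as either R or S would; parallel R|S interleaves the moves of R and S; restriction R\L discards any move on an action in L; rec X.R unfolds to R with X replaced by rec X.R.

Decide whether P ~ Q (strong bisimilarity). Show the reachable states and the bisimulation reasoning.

P ~ Q

LTS(P): 5 reachable states
  m0 = d.(b.0 | a.0) ⊢ =d=> m1
  m1 = b.0 | a.0 ⊢ =a=> m2, =b=> m3
  m2 = b.0 | 0 ⊢ =b=> m4
  m3 = 0 | a.0 ⊢ =a=> m4
  m4 = 0 | 0 ⊢ (no moves)
LTS(Q): 5 reachable states
  n0 = d.(b.0 | (0 + a.0)) ⊢ =d=> n1
  n1 = b.0 | (0 + a.0) ⊢ =a=> n2, =b=> n3
  n2 = b.0 | 0 ⊢ =b=> n4
  n3 = 0 | (0 + a.0) ⊢ =a=> n4
  n4 = 0 | 0 ⊢ (no moves)
Partition-refinement fixed point:
  B0 = {m0, n0}
  B1 = {m1, n1}
  B2 = {m3, n3}
  B3 = {m4, n4}
  B4 = {m2, n2}
m0 ∈ B0, n0 ∈ B0 → same block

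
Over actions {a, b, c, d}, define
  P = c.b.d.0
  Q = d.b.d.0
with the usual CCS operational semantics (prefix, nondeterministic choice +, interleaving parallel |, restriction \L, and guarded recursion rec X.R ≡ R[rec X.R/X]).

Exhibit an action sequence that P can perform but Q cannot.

P's transition system — 4 states:
  s0 = c.b.d.0 | -c-> s1
  s1 = b.d.0 | -b-> s2
  s2 = d.0 | -d-> s3
  s3 = 0 | stopped
Q's transition system — 4 states:
  t0 = d.b.d.0 | -d-> t1
  t1 = b.d.0 | -b-> t2
  t2 = d.0 | -d-> t3
  t3 = 0 | stopped
Run σ = ⟨c⟩ on P: start {s0}
  after c @ step 1: {s1}
  P completes σ.
Run σ = ⟨c⟩ on Q: start {t0}
  after c @ step 1: ∅  — Q cannot continue

c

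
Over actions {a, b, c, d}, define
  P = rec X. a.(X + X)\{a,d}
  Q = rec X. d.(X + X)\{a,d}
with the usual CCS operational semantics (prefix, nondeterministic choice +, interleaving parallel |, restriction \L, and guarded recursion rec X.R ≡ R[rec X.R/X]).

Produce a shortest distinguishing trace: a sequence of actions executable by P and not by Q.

Reachable graph of P (2 states):
  m0 = rec X. a.(X + X)\{a,d} has moves =a=> m1
  m1 = ((rec X. a.(X + X)\{a,d}) + (rec X. a.(X + X)\{a,d}))\{a,d} has moves ·
Reachable graph of Q (2 states):
  n0 = rec X. d.(X + X)\{a,d} has moves =d=> n1
  n1 = ((rec X. d.(X + X)\{a,d}) + (rec X. d.(X + X)\{a,d}))\{a,d} has moves ·
Executing a from P (initial set {m0}):
  after a @ step 1: {m1}
  P completes σ.
Executing a from Q (initial set {n0}):
  after a @ step 1: ∅  — Q cannot continue

a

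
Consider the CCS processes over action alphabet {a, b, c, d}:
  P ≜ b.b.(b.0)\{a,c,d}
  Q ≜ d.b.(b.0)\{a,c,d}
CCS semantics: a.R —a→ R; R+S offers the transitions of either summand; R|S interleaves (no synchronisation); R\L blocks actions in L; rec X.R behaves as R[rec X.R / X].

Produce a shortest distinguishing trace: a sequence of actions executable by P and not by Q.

P's transition system — 4 states:
  m0 = b.b.(b.0)\{a,c,d} ⊢ —b→ m1
  m1 = b.(b.0)\{a,c,d} ⊢ —b→ m2
  m2 = (b.0)\{a,c,d} ⊢ —b→ m3
  m3 = 0\{a,c,d} ⊢ deadlocked
Q's transition system — 4 states:
  n0 = d.b.(b.0)\{a,c,d} ⊢ —d→ n1
  n1 = b.(b.0)\{a,c,d} ⊢ —b→ n2
  n2 = (b.0)\{a,c,d} ⊢ —b→ n3
  n3 = 0\{a,c,d} ⊢ deadlocked
Run σ = ⟨b⟩ on P: start {m0}
  after b @ step 1: {m1}
  — P admits the full trace.
Run σ = ⟨b⟩ on Q: start {n0}
  after b @ step 1: no successor for Q

b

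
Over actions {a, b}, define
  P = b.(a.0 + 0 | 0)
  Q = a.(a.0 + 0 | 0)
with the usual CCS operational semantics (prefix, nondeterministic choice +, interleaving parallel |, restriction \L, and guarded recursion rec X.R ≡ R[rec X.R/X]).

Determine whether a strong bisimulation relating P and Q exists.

LTS(P): 3 reachable states
  s0 = b.(a.0 + 0 | 0) → ··b··> s1
  s1 = a.0 + 0 | 0 → ··a··> s2
  s2 = 0 → stopped
LTS(Q): 3 reachable states
  t0 = a.(a.0 + 0 | 0) → ··a··> t1
  t1 = a.0 + 0 | 0 → ··a··> t2
  t2 = 0 → stopped
Partition-refinement fixed point:
  B0 = {s0}
  B1 = {s1, t1}
  B2 = {s2, t2}
  B3 = {t0}
s0 ∈ B0, t0 ∈ B3 → different blocks

not bisimilar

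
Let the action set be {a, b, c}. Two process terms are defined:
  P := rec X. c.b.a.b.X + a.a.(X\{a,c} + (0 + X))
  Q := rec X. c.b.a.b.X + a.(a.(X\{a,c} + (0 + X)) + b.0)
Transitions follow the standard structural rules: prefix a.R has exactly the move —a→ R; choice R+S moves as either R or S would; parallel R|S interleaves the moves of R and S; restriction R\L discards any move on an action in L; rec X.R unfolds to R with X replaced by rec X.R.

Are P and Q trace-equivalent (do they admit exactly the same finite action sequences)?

LTS(P): 6 reachable states
  s0 = rec X. c.b.a.b.X + a.a.(X\{a,c} + (0 + X)) ⊢ —a→ s1, —c→ s2
  s1 = a.((rec X. c.b.a.b.X + a.a.(X\{a,c} + (0 + X)))\{a,c} + (0 + (rec X. c.b.a.b.X + a.a.(X\{a,c} + (0 + X))))) ⊢ —a→ s3
  s2 = b.a.b.(rec X. c.b.a.b.X + a.a.(X\{a,c} + (0 + X))) ⊢ —b→ s4
  s3 = (rec X. c.b.a.b.X + a.a.(X\{a,c} + (0 + X)))\{a,c} + (0 + (rec X. c.b.a.b.X + a.a.(X\{a,c} + (0 + X)))) ⊢ —a→ s1, —c→ s2
  s4 = a.b.(rec X. c.b.a.b.X + a.a.(X\{a,c} + (0 + X))) ⊢ —a→ s5
  s5 = b.(rec X. c.b.a.b.X + a.a.(X\{a,c} + (0 + X))) ⊢ —b→ s0
LTS(Q): 7 reachable states
  t0 = rec X. c.b.a.b.X + a.(a.(X\{a,c} + (0 + X)) + b.0) ⊢ —a→ t1, —c→ t2
  t1 = a.((rec X. c.b.a.b.X + a.(a.(X\{a,c} + (0 + X)) + b.0))\{a,c} + (0 + (rec X. c.b.a.b.X + a.(a.(X\{a,c} + (0 + X)) + b.0)))) + b.0 ⊢ —a→ t3, —b→ t4
  t2 = b.a.b.(rec X. c.b.a.b.X + a.(a.(X\{a,c} + (0 + X)) + b.0)) ⊢ —b→ t5
  t3 = (rec X. c.b.a.b.X + a.(a.(X\{a,c} + (0 + X)) + b.0))\{a,c} + (0 + (rec X. c.b.a.b.X + a.(a.(X\{a,c} + (0 + X)) + b.0))) ⊢ —a→ t1, —c→ t2
  t4 = 0 ⊢ ∅
  t5 = a.b.(rec X. c.b.a.b.X + a.(a.(X\{a,c} + (0 + X)) + b.0)) ⊢ —a→ t6
  t6 = b.(rec X. c.b.a.b.X + a.(a.(X\{a,c} + (0 + X)) + b.0)) ⊢ —b→ t0
Trace ⟨ab⟩ through Q, begin at {t0}:
  step 1 (a): {t1}
  step 2 (b): {t4}
  Q completes σ.
Trace ⟨ab⟩ through P, begin at {s0}:
  step 1 (a): {s1}
  step 2 (b): no successor for P

traces(P) ≠ traces(Q) — witness ⟨ab⟩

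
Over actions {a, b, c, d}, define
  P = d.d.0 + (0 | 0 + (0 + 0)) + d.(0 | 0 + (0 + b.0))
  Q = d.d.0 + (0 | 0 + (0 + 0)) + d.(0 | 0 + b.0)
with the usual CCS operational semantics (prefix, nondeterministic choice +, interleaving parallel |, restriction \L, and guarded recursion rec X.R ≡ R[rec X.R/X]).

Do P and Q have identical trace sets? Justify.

traces(P) = traces(Q)

P's transition system — 4 states:
  m0 = d.d.0 + (0 | 0 + (0 + 0)) + d.(0 | 0 + (0 + b.0)) → -d-> m1, -d-> m2
  m1 = 0 | 0 + (0 + b.0) → -b-> m3
  m2 = d.0 → -d-> m3
  m3 = 0 → ·
Q's transition system — 4 states:
  n0 = d.d.0 + (0 | 0 + (0 + 0)) + d.(0 | 0 + b.0) → -d-> n1, -d-> n2
  n1 = 0 | 0 + b.0 → -b-> n3
  n2 = d.0 → -d-> n3
  n3 = 0 → ·
Coarsest stable partition (strong bisimilarity classes):
  B0 = {m0, n0}
  B1 = {m1, n1}
  B2 = {m3, n3}
  B3 = {m2, n2}
m0 ∈ B0, n0 ∈ B0 → same block
Bisimilar ⇒ trace-equivalent.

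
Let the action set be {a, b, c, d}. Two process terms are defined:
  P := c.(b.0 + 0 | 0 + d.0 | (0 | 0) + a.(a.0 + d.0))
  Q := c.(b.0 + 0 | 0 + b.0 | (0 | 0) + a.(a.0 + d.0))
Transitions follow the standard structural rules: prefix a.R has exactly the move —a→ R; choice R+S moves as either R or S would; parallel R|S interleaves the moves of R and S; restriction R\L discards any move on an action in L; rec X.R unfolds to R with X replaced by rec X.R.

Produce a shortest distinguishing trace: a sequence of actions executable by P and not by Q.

LTS(P): 5 reachable states
  m0 = c.(b.0 + 0 | 0 + d.0 | (0 | 0) + a.(a.0 + d.0)) ⊢ ··c··> m1
  m1 = b.0 + 0 | 0 + d.0 | (0 | 0) + a.(a.0 + d.0) ⊢ ··a··> m2, ··b··> m3, ··d··> m4
  m2 = a.0 + d.0 ⊢ ··a··> m3, ··d··> m3
  m3 = 0 ⊢ deadlocked
  m4 = 0 | (0 | 0) ⊢ deadlocked
LTS(Q): 5 reachable states
  n0 = c.(b.0 + 0 | 0 + b.0 | (0 | 0) + a.(a.0 + d.0)) ⊢ ··c··> n1
  n1 = b.0 + 0 | 0 + b.0 | (0 | 0) + a.(a.0 + d.0) ⊢ ··a··> n2, ··b··> n3, ··b··> n4
  n2 = a.0 + d.0 ⊢ ··a··> n3, ··d··> n3
  n3 = 0 ⊢ deadlocked
  n4 = 0 | (0 | 0) ⊢ deadlocked
Executing cd from P (initial set {m0}):
  [1] c ⇒ {m1}
  [2] d ⇒ {m4}
  P completes σ.
Executing cd from Q (initial set {n0}):
  [1] c ⇒ {n1}
  [2] d ⇒ no successor for Q

cd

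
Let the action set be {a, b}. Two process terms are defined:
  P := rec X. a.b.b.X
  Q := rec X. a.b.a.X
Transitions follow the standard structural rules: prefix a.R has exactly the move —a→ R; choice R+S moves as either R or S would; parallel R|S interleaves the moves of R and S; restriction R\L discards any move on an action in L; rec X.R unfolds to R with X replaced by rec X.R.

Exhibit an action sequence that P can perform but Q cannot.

P's transition system — 3 states:
  s0 = rec X. a.b.b.X | --a--▸ s1
  s1 = b.b.(rec X. a.b.b.X) | --b--▸ s2
  s2 = b.(rec X. a.b.b.X) | --b--▸ s0
Q's transition system — 3 states:
  t0 = rec X. a.b.a.X | --a--▸ t1
  t1 = b.a.(rec X. a.b.a.X) | --b--▸ t2
  t2 = a.(rec X. a.b.a.X) | --a--▸ t0
Run σ = ⟨abb⟩ on P: start {s0}
  [1] a ⇒ {s1}
  [2] b ⇒ {s2}
  [3] b ⇒ {s0}
  P completes σ.
Run σ = ⟨abb⟩ on Q: start {t0}
  [1] a ⇒ {t1}
  [2] b ⇒ {t2}
  [3] b ⇒ no successor for Q

abb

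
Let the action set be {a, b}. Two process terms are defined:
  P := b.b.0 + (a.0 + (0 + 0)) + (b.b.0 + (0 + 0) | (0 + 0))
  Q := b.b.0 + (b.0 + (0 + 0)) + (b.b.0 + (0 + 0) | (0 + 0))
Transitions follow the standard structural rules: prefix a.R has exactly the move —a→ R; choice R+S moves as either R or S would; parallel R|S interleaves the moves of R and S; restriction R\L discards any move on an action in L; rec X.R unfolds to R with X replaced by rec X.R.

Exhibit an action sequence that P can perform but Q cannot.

LTS(P): 3 reachable states
  u0 = b.b.0 + (a.0 + (0 + 0)) + (b.b.0 + (0 + 0) | (0 + 0)) | --a--▸ u1, --b--▸ u2
  u1 = 0 | ·
  u2 = b.0 | --b--▸ u1
LTS(Q): 3 reachable states
  v0 = b.b.0 + (b.0 + (0 + 0)) + (b.b.0 + (0 + 0) | (0 + 0)) | --b--▸ v1, --b--▸ v2
  v1 = 0 | ·
  v2 = b.0 | --b--▸ v1
Run σ = ⟨a⟩ on P: start {u0}
  after a @ step 1: {u1}
  — P admits the full trace.
Run σ = ⟨a⟩ on Q: start {v0}
  after a @ step 1: ∅ (Q stuck)

a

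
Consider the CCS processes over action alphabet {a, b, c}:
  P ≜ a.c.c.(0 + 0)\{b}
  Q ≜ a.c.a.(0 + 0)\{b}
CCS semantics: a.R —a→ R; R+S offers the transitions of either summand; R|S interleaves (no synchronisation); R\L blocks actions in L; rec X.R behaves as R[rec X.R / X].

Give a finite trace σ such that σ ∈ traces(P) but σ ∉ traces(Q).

P's transition system — 4 states:
  s0 = a.c.c.(0 + 0)\{b} has moves =a=> s1
  s1 = c.c.(0 + 0)\{b} has moves =c=> s2
  s2 = c.(0 + 0)\{b} has moves =c=> s3
  s3 = (0 + 0)\{b} has moves deadlocked
Q's transition system — 4 states:
  t0 = a.c.a.(0 + 0)\{b} has moves =a=> t1
  t1 = c.a.(0 + 0)\{b} has moves =c=> t2
  t2 = a.(0 + 0)\{b} has moves =a=> t3
  t3 = (0 + 0)\{b} has moves deadlocked
Run σ = ⟨acc⟩ on P: start {s0}
  step 1 (a): {s1}
  step 2 (c): {s2}
  step 3 (c): {s3}
  — P admits the full trace.
Run σ = ⟨acc⟩ on Q: start {t0}
  step 1 (a): {t1}
  step 2 (c): {t2}
  step 3 (c): no successor for Q

acc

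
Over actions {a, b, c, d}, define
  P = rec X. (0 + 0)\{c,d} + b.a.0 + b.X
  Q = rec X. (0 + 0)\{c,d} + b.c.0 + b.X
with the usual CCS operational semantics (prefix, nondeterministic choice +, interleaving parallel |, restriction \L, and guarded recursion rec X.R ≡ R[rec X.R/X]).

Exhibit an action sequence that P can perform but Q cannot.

ba

P's transition system — 3 states:
  s0 = rec X. (0 + 0)\{c,d} + b.a.0 + b.X → =b=> s0, =b=> s1
  s1 = a.0 → =a=> s2
  s2 = 0 → (no moves)
Q's transition system — 3 states:
  t0 = rec X. (0 + 0)\{c,d} + b.c.0 + b.X → =b=> t0, =b=> t1
  t1 = c.0 → =c=> t2
  t2 = 0 → (no moves)
Executing ba from P (initial set {s0}):
  [1] b ⇒ {s0, s1}
  [2] a ⇒ {s2}
  P completes σ.
Executing ba from Q (initial set {t0}):
  [1] b ⇒ {t0, t1}
  [2] a ⇒ ∅  — Q cannot continue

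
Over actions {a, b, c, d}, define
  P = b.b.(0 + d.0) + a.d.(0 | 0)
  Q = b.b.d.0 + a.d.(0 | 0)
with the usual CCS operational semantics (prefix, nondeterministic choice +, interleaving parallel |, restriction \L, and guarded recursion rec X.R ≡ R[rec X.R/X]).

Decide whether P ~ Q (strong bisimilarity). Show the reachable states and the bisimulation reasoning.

Reachable graph of P (6 states):
  s0 = b.b.(0 + d.0) + a.d.(0 | 0) | =a=> s1, =b=> s2
  s1 = d.(0 | 0) | =d=> s3
  s2 = b.(0 + d.0) | =b=> s4
  s3 = 0 | 0 | ·
  s4 = 0 + d.0 | =d=> s5
  s5 = 0 | ·
Reachable graph of Q (6 states):
  t0 = b.b.d.0 + a.d.(0 | 0) | =a=> t1, =b=> t2
  t1 = d.(0 | 0) | =d=> t3
  t2 = b.d.0 | =b=> t4
  t3 = 0 | 0 | ·
  t4 = d.0 | =d=> t5
  t5 = 0 | ·
Partition-refinement fixed point:
  B0 = {s0, t0}
  B1 = {s2, t2}
  B2 = {s1, s4, t1, t4}
  B3 = {s3, s5, t3, t5}
s0 ∈ B0, t0 ∈ B0 → same block

P ~ Q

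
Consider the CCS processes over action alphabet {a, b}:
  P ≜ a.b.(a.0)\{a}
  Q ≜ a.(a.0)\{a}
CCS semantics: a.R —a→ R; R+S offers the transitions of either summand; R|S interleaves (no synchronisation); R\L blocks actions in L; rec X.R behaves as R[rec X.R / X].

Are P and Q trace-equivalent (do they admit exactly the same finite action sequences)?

Reachable graph of P (3 states):
  u0 = a.b.(a.0)\{a} ⊢ --a--▸ u1
  u1 = b.(a.0)\{a} ⊢ --b--▸ u2
  u2 = (a.0)\{a} ⊢ ·
Reachable graph of Q (2 states):
  v0 = a.(a.0)\{a} ⊢ --a--▸ v1
  v1 = (a.0)\{a} ⊢ ·
Executing ab from P (initial set {u0}):
  [1] a ⇒ {u1}
  [2] b ⇒ {u2}
  ✓ P
Executing ab from Q (initial set {v0}):
  [1] a ⇒ {v1}
  [2] b ⇒ ∅  — Q cannot continue

trace-distinct — witness ⟨ab⟩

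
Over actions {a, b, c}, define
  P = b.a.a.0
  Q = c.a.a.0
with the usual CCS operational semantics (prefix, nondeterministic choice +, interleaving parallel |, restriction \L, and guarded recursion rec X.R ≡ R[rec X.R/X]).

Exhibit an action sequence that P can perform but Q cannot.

LTS(P): 4 reachable states
  m0 = b.a.a.0 has moves --b--▸ m1
  m1 = a.a.0 has moves --a--▸ m2
  m2 = a.0 has moves --a--▸ m3
  m3 = 0 has moves ∅
LTS(Q): 4 reachable states
  n0 = c.a.a.0 has moves --c--▸ n1
  n1 = a.a.0 has moves --a--▸ n2
  n2 = a.0 has moves --a--▸ n3
  n3 = 0 has moves ∅
Executing b from P (initial set {m0}):
  after b @ step 1: {m1}
  ✓ P
Executing b from Q (initial set {n0}):
  after b @ step 1: no successor for Q

b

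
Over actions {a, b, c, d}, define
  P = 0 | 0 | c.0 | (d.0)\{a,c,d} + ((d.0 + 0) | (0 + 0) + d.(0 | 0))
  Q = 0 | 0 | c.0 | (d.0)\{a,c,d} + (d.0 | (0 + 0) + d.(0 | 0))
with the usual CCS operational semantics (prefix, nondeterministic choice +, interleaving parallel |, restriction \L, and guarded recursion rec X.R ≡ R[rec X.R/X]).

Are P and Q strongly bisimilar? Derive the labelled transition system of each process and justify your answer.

bisimilar

LTS(P): 4 reachable states
  s0 = 0 | 0 | c.0 | (d.0)\{a,c,d} + ((d.0 + 0) | (0 + 0) + d.(0 | 0)) → ··c··> s1, ··d··> s2, ··d··> s3
  s1 = 0 | 0 | 0 | (d.0)\{a,c,d} → stopped
  s2 = 0 | (0 + 0) → stopped
  s3 = 0 | 0 → stopped
LTS(Q): 4 reachable states
  t0 = 0 | 0 | c.0 | (d.0)\{a,c,d} + (d.0 | (0 + 0) + d.(0 | 0)) → ··c··> t1, ··d··> t2, ··d··> t3
  t1 = 0 | 0 | 0 | (d.0)\{a,c,d} → stopped
  t2 = 0 | (0 + 0) → stopped
  t3 = 0 | 0 → stopped
Coarsest stable partition (strong bisimilarity classes):
  B0 = {s0, t0}
  B1 = {s1, s2, s3, t1, t2, t3}
s0 ∈ B0, t0 ∈ B0 → same block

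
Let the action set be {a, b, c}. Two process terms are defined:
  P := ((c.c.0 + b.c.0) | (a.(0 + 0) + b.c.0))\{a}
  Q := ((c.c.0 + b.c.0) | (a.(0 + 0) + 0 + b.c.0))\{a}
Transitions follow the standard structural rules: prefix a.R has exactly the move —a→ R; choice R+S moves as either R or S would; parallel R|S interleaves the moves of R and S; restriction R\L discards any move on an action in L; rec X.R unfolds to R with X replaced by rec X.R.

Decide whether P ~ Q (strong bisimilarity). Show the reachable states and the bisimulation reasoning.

bisimilar

P's transition system — 9 states:
  u0 = ((c.c.0 + b.c.0) | (a.(0 + 0) + b.c.0))\{a} :: —b→ u1, —b→ u2, —c→ u2
  u1 = ((c.c.0 + b.c.0) | c.0)\{a} :: —b→ u3, —c→ u3, —c→ u4
  u2 = (c.0 | (a.(0 + 0) + b.c.0))\{a} :: —b→ u3, —c→ u5
  u3 = (c.0 | c.0)\{a} :: —c→ u6, —c→ u7
  u4 = ((c.c.0 + b.c.0) | 0)\{a} :: —b→ u7, —c→ u7
  u5 = (0 | (a.(0 + 0) + b.c.0))\{a} :: —b→ u6
  u6 = (0 | c.0)\{a} :: —c→ u8
  u7 = (c.0 | 0)\{a} :: —c→ u8
  u8 = (0 | 0)\{a} :: (no moves)
Q's transition system — 9 states:
  v0 = ((c.c.0 + b.c.0) | (a.(0 + 0) + 0 + b.c.0))\{a} :: —b→ v1, —b→ v2, —c→ v2
  v1 = ((c.c.0 + b.c.0) | c.0)\{a} :: —b→ v3, —c→ v3, —c→ v4
  v2 = (c.0 | (a.(0 + 0) + 0 + b.c.0))\{a} :: —b→ v3, —c→ v5
  v3 = (c.0 | c.0)\{a} :: —c→ v6, —c→ v7
  v4 = ((c.c.0 + b.c.0) | 0)\{a} :: —b→ v7, —c→ v7
  v5 = (0 | (a.(0 + 0) + 0 + b.c.0))\{a} :: —b→ v6
  v6 = (0 | c.0)\{a} :: —c→ v8
  v7 = (c.0 | 0)\{a} :: —c→ v8
  v8 = (0 | 0)\{a} :: (no moves)
Partition-refinement fixed point:
  B0 = {u0, v0}
  B1 = {u2, v2}
  B2 = {u5, v5}
  B3 = {u6, u7, v6, v7}
  B4 = {u8, v8}
  B5 = {u3, v3}
  B6 = {u1, v1}
  B7 = {u4, v4}
u0 ∈ B0, v0 ∈ B0 → same block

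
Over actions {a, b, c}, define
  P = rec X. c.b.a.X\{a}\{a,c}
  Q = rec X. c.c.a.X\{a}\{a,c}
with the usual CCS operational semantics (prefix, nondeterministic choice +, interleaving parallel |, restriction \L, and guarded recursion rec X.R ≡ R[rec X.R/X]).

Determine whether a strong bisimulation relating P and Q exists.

LTS(P): 4 reachable states
  p0 = rec X. c.b.a.X\{a}\{a,c} :: =c=> p1
  p1 = b.a.(rec X. c.b.a.X\{a}\{a,c})\{a}\{a,c} :: =b=> p2
  p2 = a.(rec X. c.b.a.X\{a}\{a,c})\{a}\{a,c} :: =a=> p3
  p3 = (rec X. c.b.a.X\{a}\{a,c})\{a}\{a,c} :: stopped
LTS(Q): 4 reachable states
  q0 = rec X. c.c.a.X\{a}\{a,c} :: =c=> q1
  q1 = c.a.(rec X. c.c.a.X\{a}\{a,c})\{a}\{a,c} :: =c=> q2
  q2 = a.(rec X. c.c.a.X\{a}\{a,c})\{a}\{a,c} :: =a=> q3
  q3 = (rec X. c.c.a.X\{a}\{a,c})\{a}\{a,c} :: stopped
Coarsest stable partition (strong bisimilarity classes):
  B0 = {p0}
  B1 = {p1}
  B2 = {p2, q2}
  B3 = {p3, q3}
  B4 = {q0}
  B5 = {q1}
p0 ∈ B0, q0 ∈ B4 → different blocks

P ≁ Q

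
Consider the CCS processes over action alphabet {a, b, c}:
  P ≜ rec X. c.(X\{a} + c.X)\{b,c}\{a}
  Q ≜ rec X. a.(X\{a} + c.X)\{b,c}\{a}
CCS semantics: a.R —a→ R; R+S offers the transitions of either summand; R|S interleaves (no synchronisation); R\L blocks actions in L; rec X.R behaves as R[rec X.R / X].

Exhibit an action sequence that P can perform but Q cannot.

P's transition system — 2 states:
  u0 = rec X. c.(X\{a} + c.X)\{b,c}\{a} → -c-> u1
  u1 = ((rec X. c.(X\{a} + c.X)\{b,c}\{a})\{a} + c.(rec X. c.(X\{a} + c.X)\{b,c}\{a}))\{b,c}\{a} → deadlocked
Q's transition system — 2 states:
  v0 = rec X. a.(X\{a} + c.X)\{b,c}\{a} → -a-> v1
  v1 = ((rec X. a.(X\{a} + c.X)\{b,c}\{a})\{a} + c.(rec X. a.(X\{a} + c.X)\{b,c}\{a}))\{b,c}\{a} → deadlocked
Trace ⟨c⟩ through P, begin at {u0}:
  after c @ step 1: {u1}
  — P admits the full trace.
Trace ⟨c⟩ through Q, begin at {v0}:
  after c @ step 1: ∅ (Q stuck)

c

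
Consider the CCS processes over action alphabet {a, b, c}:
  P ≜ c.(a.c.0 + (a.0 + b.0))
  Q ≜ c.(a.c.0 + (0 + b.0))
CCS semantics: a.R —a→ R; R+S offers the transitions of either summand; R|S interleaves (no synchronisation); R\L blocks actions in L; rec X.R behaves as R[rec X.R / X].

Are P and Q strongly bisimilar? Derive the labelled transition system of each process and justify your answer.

P ≁ Q

Reachable graph of P (4 states):
  s0 = c.(a.c.0 + (a.0 + b.0)) :: =c=> s1
  s1 = a.c.0 + (a.0 + b.0) :: =a=> s2, =a=> s3, =b=> s2
  s2 = 0 :: ∅
  s3 = c.0 :: =c=> s2
Reachable graph of Q (4 states):
  t0 = c.(a.c.0 + (0 + b.0)) :: =c=> t1
  t1 = a.c.0 + (0 + b.0) :: =a=> t2, =b=> t3
  t2 = c.0 :: =c=> t3
  t3 = 0 :: ∅
Bisimilarity quotient blocks:
  B0 = {s0}
  B1 = {s1}
  B2 = {s2, t3}
  B3 = {s3, t2}
  B4 = {t0}
  B5 = {t1}
s0 ∈ B0, t0 ∈ B4 → different blocks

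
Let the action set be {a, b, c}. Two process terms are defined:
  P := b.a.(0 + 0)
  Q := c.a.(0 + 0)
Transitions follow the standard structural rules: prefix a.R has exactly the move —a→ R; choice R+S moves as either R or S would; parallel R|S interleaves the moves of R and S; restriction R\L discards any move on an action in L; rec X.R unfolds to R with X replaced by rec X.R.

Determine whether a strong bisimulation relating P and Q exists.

Reachable graph of P (3 states):
  u0 = b.a.(0 + 0) | ··b··> u1
  u1 = a.(0 + 0) | ··a··> u2
  u2 = 0 + 0 | ∅
Reachable graph of Q (3 states):
  v0 = c.a.(0 + 0) | ··c··> v1
  v1 = a.(0 + 0) | ··a··> v2
  v2 = 0 + 0 | ∅
Partition-refinement fixed point:
  B0 = {u0}
  B1 = {u1, v1}
  B2 = {u2, v2}
  B3 = {v0}
u0 ∈ B0, v0 ∈ B3 → different blocks

not bisimilar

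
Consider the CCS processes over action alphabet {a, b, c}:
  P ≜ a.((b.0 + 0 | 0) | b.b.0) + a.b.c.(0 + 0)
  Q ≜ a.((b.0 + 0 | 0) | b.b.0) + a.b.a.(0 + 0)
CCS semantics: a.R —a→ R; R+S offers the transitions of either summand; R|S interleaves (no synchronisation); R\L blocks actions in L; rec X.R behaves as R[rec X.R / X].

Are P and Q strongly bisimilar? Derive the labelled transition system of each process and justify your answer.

P ≁ Q

LTS(P): 10 reachable states
  m0 = a.((b.0 + 0 | 0) | b.b.0) + a.b.c.(0 + 0) | --a--▸ m1, --a--▸ m2
  m1 = (b.0 + 0 | 0) | b.b.0 | --b--▸ m3, --b--▸ m4
  m2 = b.c.(0 + 0) | --b--▸ m5
  m3 = (b.0 + 0 | 0) | b.0 | --b--▸ m6, --b--▸ m7
  m4 = 0 | b.b.0 | --b--▸ m7
  m5 = c.(0 + 0) | --c--▸ m8
  m6 = (b.0 + 0 | 0) | 0 | --b--▸ m9
  m7 = 0 | b.0 | --b--▸ m9
  m8 = 0 + 0 | stopped
  m9 = 0 | 0 | stopped
LTS(Q): 10 reachable states
  n0 = a.((b.0 + 0 | 0) | b.b.0) + a.b.a.(0 + 0) | --a--▸ n1, --a--▸ n2
  n1 = (b.0 + 0 | 0) | b.b.0 | --b--▸ n3, --b--▸ n4
  n2 = b.a.(0 + 0) | --b--▸ n5
  n3 = (b.0 + 0 | 0) | b.0 | --b--▸ n6, --b--▸ n7
  n4 = 0 | b.b.0 | --b--▸ n7
  n5 = a.(0 + 0) | --a--▸ n8
  n6 = (b.0 + 0 | 0) | 0 | --b--▸ n9
  n7 = 0 | b.0 | --b--▸ n9
  n8 = 0 + 0 | stopped
  n9 = 0 | 0 | stopped
Partition-refinement fixed point:
  B0 = {m0}
  B1 = {m2}
  B2 = {m5}
  B3 = {m8, m9, n8, n9}
  B4 = {m1, n1}
  B5 = {m3, m4, n3, n4}
  B6 = {m6, m7, n6, n7}
  B7 = {n0}
  B8 = {n2}
  B9 = {n5}
m0 ∈ B0, n0 ∈ B7 → different blocks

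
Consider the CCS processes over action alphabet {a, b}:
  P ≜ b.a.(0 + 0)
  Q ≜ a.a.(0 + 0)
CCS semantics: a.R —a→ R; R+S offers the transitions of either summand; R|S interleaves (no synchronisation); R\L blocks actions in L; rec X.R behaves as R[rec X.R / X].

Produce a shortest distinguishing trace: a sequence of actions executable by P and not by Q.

b

P's transition system — 3 states:
  p0 = b.a.(0 + 0) → -b-> p1
  p1 = a.(0 + 0) → -a-> p2
  p2 = 0 + 0 → ·
Q's transition system — 3 states:
  q0 = a.a.(0 + 0) → -a-> q1
  q1 = a.(0 + 0) → -a-> q2
  q2 = 0 + 0 → ·
Executing b from P (initial set {p0}):
  step 1 (b): {p1}
  — P admits the full trace.
Executing b from Q (initial set {q0}):
  step 1 (b): ∅ (Q stuck)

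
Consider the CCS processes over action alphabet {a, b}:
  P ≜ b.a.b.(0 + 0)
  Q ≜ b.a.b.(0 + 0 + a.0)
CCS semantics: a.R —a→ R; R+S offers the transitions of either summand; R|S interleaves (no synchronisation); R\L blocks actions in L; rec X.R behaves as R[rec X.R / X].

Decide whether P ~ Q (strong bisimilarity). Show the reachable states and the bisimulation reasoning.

NO

LTS(P): 4 reachable states
  u0 = b.a.b.(0 + 0) :: ··b··> u1
  u1 = a.b.(0 + 0) :: ··a··> u2
  u2 = b.(0 + 0) :: ··b··> u3
  u3 = 0 + 0 :: ·
LTS(Q): 5 reachable states
  v0 = b.a.b.(0 + 0 + a.0) :: ··b··> v1
  v1 = a.b.(0 + 0 + a.0) :: ··a··> v2
  v2 = b.(0 + 0 + a.0) :: ··b··> v3
  v3 = 0 + 0 + a.0 :: ··a··> v4
  v4 = 0 :: ·
Coarsest stable partition (strong bisimilarity classes):
  B0 = {u0}
  B1 = {u1}
  B2 = {u2}
  B3 = {u3, v4}
  B4 = {v0}
  B5 = {v1}
  B6 = {v2}
  B7 = {v3}
u0 ∈ B0, v0 ∈ B4 → different blocks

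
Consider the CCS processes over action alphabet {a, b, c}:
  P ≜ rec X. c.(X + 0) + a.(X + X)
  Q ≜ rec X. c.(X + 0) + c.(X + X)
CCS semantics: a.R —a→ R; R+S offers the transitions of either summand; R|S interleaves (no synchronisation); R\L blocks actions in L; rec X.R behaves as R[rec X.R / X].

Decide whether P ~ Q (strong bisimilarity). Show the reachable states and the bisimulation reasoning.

not bisimilar

Reachable graph of P (3 states):
  u0 = rec X. c.(X + 0) + a.(X + X) has moves ··a··> u1, ··c··> u2
  u1 = (rec X. c.(X + 0) + a.(X + X)) + (rec X. c.(X + 0) + a.(X + X)) has moves ··a··> u1, ··c··> u2
  u2 = (rec X. c.(X + 0) + a.(X + X)) + 0 has moves ··a··> u1, ··c··> u2
Reachable graph of Q (3 states):
  v0 = rec X. c.(X + 0) + c.(X + X) has moves ··c··> v1, ··c··> v2
  v1 = (rec X. c.(X + 0) + c.(X + X)) + (rec X. c.(X + 0) + c.(X + X)) has moves ··c··> v1, ··c··> v2
  v2 = (rec X. c.(X + 0) + c.(X + X)) + 0 has moves ··c··> v1, ··c··> v2
Partition-refinement fixed point:
  B0 = {u0, u1, u2}
  B1 = {v0, v1, v2}
u0 ∈ B0, v0 ∈ B1 → different blocks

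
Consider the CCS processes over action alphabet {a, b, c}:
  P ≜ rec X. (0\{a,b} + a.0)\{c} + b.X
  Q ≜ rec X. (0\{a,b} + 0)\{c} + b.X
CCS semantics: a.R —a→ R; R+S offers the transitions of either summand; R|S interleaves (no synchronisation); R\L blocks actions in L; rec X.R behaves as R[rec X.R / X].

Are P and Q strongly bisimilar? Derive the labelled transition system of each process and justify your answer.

NO

P's transition system — 2 states:
  p0 = rec X. (0\{a,b} + a.0)\{c} + b.X ⊢ ··a··> p1, ··b··> p0
  p1 = 0\{c} ⊢ deadlocked
Q's transition system — 1 states:
  q0 = rec X. (0\{a,b} + 0)\{c} + b.X ⊢ ··b··> q0
Bisimilarity quotient blocks:
  B0 = {p0}
  B1 = {p1}
  B2 = {q0}
p0 ∈ B0, q0 ∈ B2 → different blocks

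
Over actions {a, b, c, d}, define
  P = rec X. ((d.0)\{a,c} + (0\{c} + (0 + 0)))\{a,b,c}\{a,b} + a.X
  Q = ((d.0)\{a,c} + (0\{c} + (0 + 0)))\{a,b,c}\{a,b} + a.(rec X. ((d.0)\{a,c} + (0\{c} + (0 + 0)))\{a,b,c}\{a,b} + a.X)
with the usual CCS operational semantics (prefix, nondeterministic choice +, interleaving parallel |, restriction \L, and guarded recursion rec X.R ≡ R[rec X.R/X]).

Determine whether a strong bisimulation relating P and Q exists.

P's transition system — 2 states:
  p0 = rec X. ((d.0)\{a,c} + (0\{c} + (0 + 0)))\{a,b,c}\{a,b} + a.X | =a=> p0, =d=> p1
  p1 = 0\{a,c}\{a,b,c}\{a,b} | ·
Q's transition system — 3 states:
  q0 = ((d.0)\{a,c} + (0\{c} + (0 + 0)))\{a,b,c}\{a,b} + a.(rec X. ((d.0)\{a,c} + (0\{c} + (0 + 0)))\{a,b,c}\{a,b} + a.X) | =a=> q1, =d=> q2
  q1 = rec X. ((d.0)\{a,c} + (0\{c} + (0 + 0)))\{a,b,c}\{a,b} + a.X | =a=> q1, =d=> q2
  q2 = 0\{a,c}\{a,b,c}\{a,b} | ·
Bisimilarity quotient blocks:
  B0 = {p0, q0, q1}
  B1 = {p1, q2}
p0 ∈ B0, q0 ∈ B0 → same block

YES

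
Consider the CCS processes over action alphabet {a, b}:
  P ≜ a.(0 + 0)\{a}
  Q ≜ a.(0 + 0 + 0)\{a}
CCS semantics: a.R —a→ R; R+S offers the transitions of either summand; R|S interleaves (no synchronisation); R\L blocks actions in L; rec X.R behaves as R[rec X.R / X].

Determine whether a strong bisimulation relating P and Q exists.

LTS(P): 2 reachable states
  p0 = a.(0 + 0)\{a} :: -a-> p1
  p1 = (0 + 0)\{a} :: (no moves)
LTS(Q): 2 reachable states
  q0 = a.(0 + 0 + 0)\{a} :: -a-> q1
  q1 = (0 + 0 + 0)\{a} :: (no moves)
Coarsest stable partition (strong bisimilarity classes):
  B0 = {p0, q0}
  B1 = {p1, q1}
p0 ∈ B0, q0 ∈ B0 → same block

P ~ Q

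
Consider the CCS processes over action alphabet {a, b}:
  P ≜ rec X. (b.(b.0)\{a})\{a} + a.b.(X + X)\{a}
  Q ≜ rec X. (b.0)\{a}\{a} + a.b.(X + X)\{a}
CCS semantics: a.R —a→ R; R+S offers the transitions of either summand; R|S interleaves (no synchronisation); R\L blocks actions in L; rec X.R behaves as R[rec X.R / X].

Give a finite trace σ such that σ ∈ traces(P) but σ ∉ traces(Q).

bb

P's transition system — 7 states:
  m0 = rec X. (b.(b.0)\{a})\{a} + a.b.(X + X)\{a} | --a--▸ m1, --b--▸ m2
  m1 = b.((rec X. (b.(b.0)\{a})\{a} + a.b.(X + X)\{a}) + (rec X. (b.(b.0)\{a})\{a} + a.b.(X + X)\{a}))\{a} | --b--▸ m3
  m2 = (b.0)\{a}\{a} | --b--▸ m4
  m3 = ((rec X. (b.(b.0)\{a})\{a} + a.b.(X + X)\{a}) + (rec X. (b.(b.0)\{a})\{a} + a.b.(X + X)\{a}))\{a} | --b--▸ m5
  m4 = 0\{a}\{a} | ·
  m5 = (b.0)\{a}\{a}\{a} | --b--▸ m6
  m6 = 0\{a}\{a}\{a} | ·
Q's transition system — 5 states:
  n0 = rec X. (b.0)\{a}\{a} + a.b.(X + X)\{a} | --a--▸ n1, --b--▸ n2
  n1 = b.((rec X. (b.0)\{a}\{a} + a.b.(X + X)\{a}) + (rec X. (b.0)\{a}\{a} + a.b.(X + X)\{a}))\{a} | --b--▸ n3
  n2 = 0\{a}\{a} | ·
  n3 = ((rec X. (b.0)\{a}\{a} + a.b.(X + X)\{a}) + (rec X. (b.0)\{a}\{a} + a.b.(X + X)\{a}))\{a} | --b--▸ n4
  n4 = 0\{a}\{a}\{a} | ·
Trace ⟨bb⟩ through P, begin at {m0}:
  after b @ step 1: {m2}
  after b @ step 2: {m4}
  ✓ P
Trace ⟨bb⟩ through Q, begin at {n0}:
  after b @ step 1: {n2}
  after b @ step 2: ∅ (Q stuck)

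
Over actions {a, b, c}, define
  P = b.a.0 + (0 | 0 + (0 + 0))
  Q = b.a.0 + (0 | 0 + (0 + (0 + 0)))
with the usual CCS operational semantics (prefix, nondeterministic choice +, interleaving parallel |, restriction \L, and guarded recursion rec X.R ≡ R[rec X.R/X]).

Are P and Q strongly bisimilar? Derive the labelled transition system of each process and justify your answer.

LTS(P): 3 reachable states
  m0 = b.a.0 + (0 | 0 + (0 + 0)) :: --b--▸ m1
  m1 = a.0 :: --a--▸ m2
  m2 = 0 :: ·
LTS(Q): 3 reachable states
  n0 = b.a.0 + (0 | 0 + (0 + (0 + 0))) :: --b--▸ n1
  n1 = a.0 :: --a--▸ n2
  n2 = 0 :: ·
Coarsest stable partition (strong bisimilarity classes):
  B0 = {m0, n0}
  B1 = {m1, n1}
  B2 = {m2, n2}
m0 ∈ B0, n0 ∈ B0 → same block

YES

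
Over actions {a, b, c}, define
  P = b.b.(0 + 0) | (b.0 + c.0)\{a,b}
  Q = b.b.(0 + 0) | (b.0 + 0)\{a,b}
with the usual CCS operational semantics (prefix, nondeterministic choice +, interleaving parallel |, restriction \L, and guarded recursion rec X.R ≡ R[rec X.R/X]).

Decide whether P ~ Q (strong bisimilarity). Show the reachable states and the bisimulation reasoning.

Reachable graph of P (6 states):
  u0 = b.b.(0 + 0) | (b.0 + c.0)\{a,b} ⊢ =b=> u1, =c=> u2
  u1 = b.(0 + 0) | (b.0 + c.0)\{a,b} ⊢ =b=> u3, =c=> u4
  u2 = b.b.(0 + 0) | 0\{a,b} ⊢ =b=> u4
  u3 = (0 + 0) | (b.0 + c.0)\{a,b} ⊢ =c=> u5
  u4 = b.(0 + 0) | 0\{a,b} ⊢ =b=> u5
  u5 = (0 + 0) | 0\{a,b} ⊢ ∅
Reachable graph of Q (3 states):
  v0 = b.b.(0 + 0) | (b.0 + 0)\{a,b} ⊢ =b=> v1
  v1 = b.(0 + 0) | (b.0 + 0)\{a,b} ⊢ =b=> v2
  v2 = (0 + 0) | (b.0 + 0)\{a,b} ⊢ ∅
Partition-refinement fixed point:
  B0 = {u0}
  B1 = {u1}
  B2 = {u3}
  B3 = {u5, v2}
  B4 = {u4, v1}
  B5 = {u2, v0}
u0 ∈ B0, v0 ∈ B5 → different blocks

P ≁ Q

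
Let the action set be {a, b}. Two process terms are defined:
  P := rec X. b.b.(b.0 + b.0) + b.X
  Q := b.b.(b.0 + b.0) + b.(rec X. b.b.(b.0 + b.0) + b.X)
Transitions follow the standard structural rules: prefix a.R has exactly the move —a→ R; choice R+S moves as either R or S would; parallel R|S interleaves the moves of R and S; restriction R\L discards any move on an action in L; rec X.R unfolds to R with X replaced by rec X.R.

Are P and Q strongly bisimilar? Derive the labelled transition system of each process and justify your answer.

P's transition system — 4 states:
  m0 = rec X. b.b.(b.0 + b.0) + b.X → -b-> m0, -b-> m1
  m1 = b.(b.0 + b.0) → -b-> m2
  m2 = b.0 + b.0 → -b-> m3
  m3 = 0 → deadlocked
Q's transition system — 5 states:
  n0 = b.b.(b.0 + b.0) + b.(rec X. b.b.(b.0 + b.0) + b.X) → -b-> n1, -b-> n2
  n1 = b.(b.0 + b.0) → -b-> n3
  n2 = rec X. b.b.(b.0 + b.0) + b.X → -b-> n1, -b-> n2
  n3 = b.0 + b.0 → -b-> n4
  n4 = 0 → deadlocked
Coarsest stable partition (strong bisimilarity classes):
  B0 = {m0, n0, n2}
  B1 = {m1, n1}
  B2 = {m2, n3}
  B3 = {m3, n4}
m0 ∈ B0, n0 ∈ B0 → same block

bisimilar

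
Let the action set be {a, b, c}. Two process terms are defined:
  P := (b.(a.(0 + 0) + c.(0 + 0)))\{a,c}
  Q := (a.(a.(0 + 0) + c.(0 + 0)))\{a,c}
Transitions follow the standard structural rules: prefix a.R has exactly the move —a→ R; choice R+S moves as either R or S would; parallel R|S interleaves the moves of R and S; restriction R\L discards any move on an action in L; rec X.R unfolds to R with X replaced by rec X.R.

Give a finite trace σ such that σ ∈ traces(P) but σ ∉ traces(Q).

LTS(P): 2 reachable states
  p0 = (b.(a.(0 + 0) + c.(0 + 0)))\{a,c} :: -b-> p1
  p1 = (a.(0 + 0) + c.(0 + 0))\{a,c} :: stopped
LTS(Q): 1 reachable states
  q0 = (a.(a.(0 + 0) + c.(0 + 0)))\{a,c} :: stopped
Trace ⟨b⟩ through P, begin at {p0}:
  after b @ step 1: {p1}
  P completes σ.
Trace ⟨b⟩ through Q, begin at {q0}:
  after b @ step 1: no successor for Q

b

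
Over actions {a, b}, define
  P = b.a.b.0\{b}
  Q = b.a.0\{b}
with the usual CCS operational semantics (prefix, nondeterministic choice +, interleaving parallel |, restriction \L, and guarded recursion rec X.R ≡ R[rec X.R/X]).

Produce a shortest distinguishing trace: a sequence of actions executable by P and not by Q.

Reachable graph of P (4 states):
  u0 = b.a.b.0\{b} ⊢ —b→ u1
  u1 = a.b.0\{b} ⊢ —a→ u2
  u2 = b.0\{b} ⊢ —b→ u3
  u3 = 0\{b} ⊢ ·
Reachable graph of Q (3 states):
  v0 = b.a.0\{b} ⊢ —b→ v1
  v1 = a.0\{b} ⊢ —a→ v2
  v2 = 0\{b} ⊢ ·
Executing bab from P (initial set {u0}):
  step 1 (b): {u1}
  step 2 (a): {u2}
  step 3 (b): {u3}
  ✓ P
Executing bab from Q (initial set {v0}):
  step 1 (b): {v1}
  step 2 (a): {v2}
  step 3 (b): no successor for Q

bab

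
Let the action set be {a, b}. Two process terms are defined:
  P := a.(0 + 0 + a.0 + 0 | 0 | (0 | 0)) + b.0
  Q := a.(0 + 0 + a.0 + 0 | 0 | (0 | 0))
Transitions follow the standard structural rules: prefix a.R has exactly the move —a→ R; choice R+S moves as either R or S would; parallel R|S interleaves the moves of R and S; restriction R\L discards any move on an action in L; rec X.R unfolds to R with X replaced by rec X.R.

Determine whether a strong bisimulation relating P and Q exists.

P's transition system — 3 states:
  p0 = a.(0 + 0 + a.0 + 0 | 0 | (0 | 0)) + b.0 :: ··a··> p1, ··b··> p2
  p1 = 0 + 0 + a.0 + 0 | 0 | (0 | 0) :: ··a··> p2
  p2 = 0 :: ∅
Q's transition system — 3 states:
  q0 = a.(0 + 0 + a.0 + 0 | 0 | (0 | 0)) :: ··a··> q1
  q1 = 0 + 0 + a.0 + 0 | 0 | (0 | 0) :: ··a··> q2
  q2 = 0 :: ∅
Coarsest stable partition (strong bisimilarity classes):
  B0 = {p0}
  B1 = {p1, q1}
  B2 = {p2, q2}
  B3 = {q0}
p0 ∈ B0, q0 ∈ B3 → different blocks

P ≁ Q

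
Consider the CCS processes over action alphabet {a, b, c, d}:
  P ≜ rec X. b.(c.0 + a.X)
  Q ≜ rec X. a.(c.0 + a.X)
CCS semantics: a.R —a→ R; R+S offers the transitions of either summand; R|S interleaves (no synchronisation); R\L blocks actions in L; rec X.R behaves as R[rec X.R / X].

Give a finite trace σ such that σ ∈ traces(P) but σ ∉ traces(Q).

P's transition system — 3 states:
  p0 = rec X. b.(c.0 + a.X) :: --b--▸ p1
  p1 = c.0 + a.(rec X. b.(c.0 + a.X)) :: --a--▸ p0, --c--▸ p2
  p2 = 0 :: (no moves)
Q's transition system — 3 states:
  q0 = rec X. a.(c.0 + a.X) :: --a--▸ q1
  q1 = c.0 + a.(rec X. a.(c.0 + a.X)) :: --a--▸ q0, --c--▸ q2
  q2 = 0 :: (no moves)
Trace ⟨b⟩ through P, begin at {p0}:
  step 1 (b): {p1}
  P completes σ.
Trace ⟨b⟩ through Q, begin at {q0}:
  step 1 (b): ∅  — Q cannot continue

b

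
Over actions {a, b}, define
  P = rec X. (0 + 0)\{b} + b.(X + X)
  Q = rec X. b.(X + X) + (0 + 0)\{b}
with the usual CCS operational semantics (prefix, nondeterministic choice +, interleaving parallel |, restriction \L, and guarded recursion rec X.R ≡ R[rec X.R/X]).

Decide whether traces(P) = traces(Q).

trace-equivalent

LTS(P): 2 reachable states
  u0 = rec X. (0 + 0)\{b} + b.(X + X) → -b-> u1
  u1 = (rec X. (0 + 0)\{b} + b.(X + X)) + (rec X. (0 + 0)\{b} + b.(X + X)) → -b-> u1
LTS(Q): 2 reachable states
  v0 = rec X. b.(X + X) + (0 + 0)\{b} → -b-> v1
  v1 = (rec X. b.(X + X) + (0 + 0)\{b}) + (rec X. b.(X + X) + (0 + 0)\{b}) → -b-> v1
Bisimilarity quotient blocks:
  B0 = {u0, u1, v0, v1}
u0 ∈ B0, v0 ∈ B0 → same block
Bisimilar ⇒ trace-equivalent.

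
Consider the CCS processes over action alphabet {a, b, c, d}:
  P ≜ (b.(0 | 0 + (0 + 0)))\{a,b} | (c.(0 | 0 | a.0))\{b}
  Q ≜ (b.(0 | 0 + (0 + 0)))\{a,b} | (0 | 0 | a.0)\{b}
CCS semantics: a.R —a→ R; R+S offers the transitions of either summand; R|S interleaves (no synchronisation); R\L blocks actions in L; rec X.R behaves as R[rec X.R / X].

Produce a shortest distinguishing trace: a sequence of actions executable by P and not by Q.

LTS(P): 3 reachable states
  s0 = (b.(0 | 0 + (0 + 0)))\{a,b} | (c.(0 | 0 | a.0))\{b} :: =c=> s1
  s1 = (b.(0 | 0 + (0 + 0)))\{a,b} | (0 | 0 | a.0)\{b} :: =a=> s2
  s2 = (b.(0 | 0 + (0 + 0)))\{a,b} | (0 | 0 | 0)\{b} :: deadlocked
LTS(Q): 2 reachable states
  t0 = (b.(0 | 0 + (0 + 0)))\{a,b} | (0 | 0 | a.0)\{b} :: =a=> t1
  t1 = (b.(0 | 0 + (0 + 0)))\{a,b} | (0 | 0 | 0)\{b} :: deadlocked
Run σ = ⟨c⟩ on P: start {s0}
  after c @ step 1: {s1}
  — P admits the full trace.
Run σ = ⟨c⟩ on Q: start {t0}
  after c @ step 1: ∅ (Q stuck)

c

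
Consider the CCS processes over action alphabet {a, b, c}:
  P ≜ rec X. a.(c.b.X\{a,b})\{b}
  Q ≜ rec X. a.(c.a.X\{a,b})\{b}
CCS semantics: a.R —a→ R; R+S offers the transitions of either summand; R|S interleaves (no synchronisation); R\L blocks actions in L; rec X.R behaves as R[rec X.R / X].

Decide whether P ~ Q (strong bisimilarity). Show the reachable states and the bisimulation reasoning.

not bisimilar

Reachable graph of P (3 states):
  m0 = rec X. a.(c.b.X\{a,b})\{b} :: --a--▸ m1
  m1 = (c.b.(rec X. a.(c.b.X\{a,b})\{b})\{a,b})\{b} :: --c--▸ m2
  m2 = (b.(rec X. a.(c.b.X\{a,b})\{b})\{a,b})\{b} :: deadlocked
Reachable graph of Q (4 states):
  n0 = rec X. a.(c.a.X\{a,b})\{b} :: --a--▸ n1
  n1 = (c.a.(rec X. a.(c.a.X\{a,b})\{b})\{a,b})\{b} :: --c--▸ n2
  n2 = (a.(rec X. a.(c.a.X\{a,b})\{b})\{a,b})\{b} :: --a--▸ n3
  n3 = (rec X. a.(c.a.X\{a,b})\{b})\{a,b}\{b} :: deadlocked
Bisimilarity quotient blocks:
  B0 = {m0}
  B1 = {m1}
  B2 = {m2, n3}
  B3 = {n0}
  B4 = {n1}
  B5 = {n2}
m0 ∈ B0, n0 ∈ B3 → different blocks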